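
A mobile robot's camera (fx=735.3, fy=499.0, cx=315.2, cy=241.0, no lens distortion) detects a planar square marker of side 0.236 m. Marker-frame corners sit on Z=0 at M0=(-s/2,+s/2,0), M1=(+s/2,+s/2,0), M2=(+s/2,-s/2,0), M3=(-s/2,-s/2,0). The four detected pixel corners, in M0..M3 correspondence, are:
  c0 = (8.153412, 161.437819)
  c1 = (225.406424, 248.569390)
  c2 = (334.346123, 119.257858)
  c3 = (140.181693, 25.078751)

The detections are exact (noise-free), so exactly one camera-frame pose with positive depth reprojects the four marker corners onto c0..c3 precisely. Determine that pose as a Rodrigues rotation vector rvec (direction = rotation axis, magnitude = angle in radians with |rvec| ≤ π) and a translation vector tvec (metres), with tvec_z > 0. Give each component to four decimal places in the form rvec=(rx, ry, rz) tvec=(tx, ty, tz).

Intrinsics K: fx=735.3, fy=499.0, cx=315.2, cy=241.0
Marker side s = 0.236 m; corners in marker frame (Z=0):
  M0 = (-0.1180, +0.1180, 0)
  M1 = (+0.1180, +0.1180, 0)
  M2 = (+0.1180, -0.1180, 0)
  M3 = (-0.1180, -0.1180, 0)
Detected image corners:
  c0 = (8.153412, 161.437819) px
  c1 = (225.406424, 248.569390) px
  c2 = (334.346123, 119.257858) px
  c3 = (140.181693, 25.078751) px
Planar DLT: solve 8×8 A·h = b for H (H[2,2]=1):
  H  [+939.70880 -551.75515 +183.53214]
  H  [+438.95977 +528.11855 +138.75960]
  H  [+0.39249 -0.24571 +1.00000]
B = K⁻¹H; ‖b₁‖=1.364495, ‖b₂‖=1.364495; λ = 2/(‖b₁‖+‖b₂‖) = 0.732872, sign → tz>0 ⇒ λ=+0.732872
r₁ = λ·B[:,0] = (+0.81330,+0.50577,+0.28765); r₂ = λ·B[:,1] = (-0.47274,+0.86261,-0.18007)
r₃ = r₁×r₂ = (-0.33920,+0.01047,+0.94066); SVD([r₁ r₂ r₃]) → R = UVᵀ:
  R  [+0.81330 -0.47274 -0.33920]
  R  [+0.50577 +0.86261 +0.01047]
  R  [+0.28765 -0.18007 +0.94066]
t = (-0.13123, -0.15016, +0.73287) m
tr R = 2.616562; θ = arccos((tr R − 1)/2) = 0.629569 rad = 36.072°
axis k = ((R−Rᵀ)₃₂, (R−Rᵀ)₁₃, (R−Rᵀ)₂₁) / (2 sinθ) = (-0.161804, -0.532313, +0.830941)
rvec = θ·k = (-0.101867, -0.335128, +0.523135)

rvec=(-0.1019, -0.3351, 0.5231) tvec=(-0.1312, -0.1502, 0.7329)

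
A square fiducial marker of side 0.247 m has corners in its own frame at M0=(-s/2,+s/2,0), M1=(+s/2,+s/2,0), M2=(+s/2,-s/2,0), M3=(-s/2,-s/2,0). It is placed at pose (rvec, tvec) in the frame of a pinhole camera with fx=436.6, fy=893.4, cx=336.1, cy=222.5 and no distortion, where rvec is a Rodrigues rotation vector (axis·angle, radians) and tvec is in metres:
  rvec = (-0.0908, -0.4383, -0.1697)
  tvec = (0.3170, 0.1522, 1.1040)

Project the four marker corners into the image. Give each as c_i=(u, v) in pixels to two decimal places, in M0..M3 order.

c0=(432.00, 471.54) c1=(506.72, 421.02) c2=(487.93, 232.63) c3=(412.21, 263.65)

Intrinsics K: fx=436.6, fy=893.4, cx=336.1, cy=222.5
Marker side s = 0.247 m; corners in marker frame (Z=0):
  M0 = (-0.1235, +0.1235, 0)
  M1 = (+0.1235, +0.1235, 0)
  M2 = (+0.1235, -0.1235, 0)
  M3 = (-0.1235, -0.1235, 0)
rvec = (-0.0908, -0.4383, -0.1697), |rvec| = θ = 0.47870 rad = 27.427°
Rodrigues: sinθ=0.46062, 1−cosθ=0.11240; R = I + sinθ·[k]× + (1−cosθ)·[k]×²:
    [+0.89164 +0.18281 -0.41419]
    [-0.14377 +0.98183 +0.12386]
    [+0.42931 -0.05089 +0.90172]
t = (0.3170, 0.1522, 1.1040) m
M0: Pc = R·M0+t = (+0.22946, +0.29121, +1.04470); u = 436.6·(+0.22946)/1.04470 + 336.1 = 431.9961, v = 893.4·(+0.29121)/1.04470 + 222.5 = 471.5376
M1: Pc = R·M1+t = (+0.44970, +0.25570, +1.15074); u = 436.6·(+0.44970)/1.15074 + 336.1 = 506.7187, v = 893.4·(+0.25570)/1.15074 + 222.5 = 421.0188
M2: Pc = R·M2+t = (+0.40454, +0.01319, +1.16330); u = 436.6·(+0.40454)/1.16330 + 336.1 = 487.9280, v = 893.4·(+0.01319)/1.16330 + 222.5 = 232.6284
M3: Pc = R·M3+t = (+0.18430, +0.04870, +1.05726); u = 436.6·(+0.18430)/1.05726 + 336.1 = 412.2091, v = 893.4·(+0.04870)/1.05726 + 222.5 = 263.6518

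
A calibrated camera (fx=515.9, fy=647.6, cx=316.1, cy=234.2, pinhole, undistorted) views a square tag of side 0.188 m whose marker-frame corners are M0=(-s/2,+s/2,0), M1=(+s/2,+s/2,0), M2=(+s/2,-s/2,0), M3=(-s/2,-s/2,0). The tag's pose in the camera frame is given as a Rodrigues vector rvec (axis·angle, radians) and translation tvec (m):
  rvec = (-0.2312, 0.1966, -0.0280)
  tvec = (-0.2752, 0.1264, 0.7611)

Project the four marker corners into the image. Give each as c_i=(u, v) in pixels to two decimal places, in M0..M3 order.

Intrinsics K: fx=515.9, fy=647.6, cx=316.1, cy=234.2
Marker side s = 0.188 m; corners in marker frame (Z=0):
  M0 = (-0.0940, +0.0940, 0)
  M1 = (+0.0940, +0.0940, 0)
  M2 = (+0.0940, -0.0940, 0)
  M3 = (-0.0940, -0.0940, 0)
rvec = (-0.2312, 0.1966, -0.0280), |rvec| = θ = 0.30478 rad = 17.462°
Rodrigues: sinθ=0.30008, 1−cosθ=0.04609; R = I + sinθ·[k]× + (1−cosθ)·[k]×²:
    [+0.98043 +0.00502 +0.19678]
    [-0.05012 +0.97309 +0.22491]
    [-0.19036 -0.23037 +0.95430]
t = (-0.2752, 0.1264, 0.7611) m
M0: Pc = R·M0+t = (-0.36689, +0.22258, +0.75734); u = 515.9·(-0.36689)/0.75734 + 316.1 = 66.1748, v = 647.6·(+0.22258)/0.75734 + 234.2 = 424.5295
M1: Pc = R·M1+t = (-0.18257, +0.21316, +0.72155); u = 515.9·(-0.18257)/0.72155 + 316.1 = 185.5666, v = 647.6·(+0.21316)/0.72155 + 234.2 = 425.5126
M2: Pc = R·M2+t = (-0.18351, +0.03022, +0.76486); u = 515.9·(-0.18351)/0.76486 + 316.1 = 192.3217, v = 647.6·(+0.03022)/0.76486 + 234.2 = 259.7854
M3: Pc = R·M3+t = (-0.36783, +0.03964, +0.80065); u = 515.9·(-0.36783)/0.80065 + 316.1 = 79.0861, v = 647.6·(+0.03964)/0.80065 + 234.2 = 266.2632

c0=(66.17, 424.53) c1=(185.57, 425.51) c2=(192.32, 259.79) c3=(79.09, 266.26)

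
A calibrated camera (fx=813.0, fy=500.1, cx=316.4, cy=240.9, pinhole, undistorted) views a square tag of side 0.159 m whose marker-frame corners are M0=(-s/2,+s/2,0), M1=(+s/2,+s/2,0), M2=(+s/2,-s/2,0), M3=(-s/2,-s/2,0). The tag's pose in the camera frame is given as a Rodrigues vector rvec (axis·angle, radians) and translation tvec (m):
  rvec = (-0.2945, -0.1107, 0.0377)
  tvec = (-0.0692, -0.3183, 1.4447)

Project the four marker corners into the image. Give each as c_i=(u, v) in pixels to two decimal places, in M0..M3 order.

c0=(230.21, 153.67) c1=(321.01, 157.64) c2=(322.69, 108.74) c3=(234.80, 104.35)

Intrinsics K: fx=813.0, fy=500.1, cx=316.4, cy=240.9
Marker side s = 0.159 m; corners in marker frame (Z=0):
  M0 = (-0.0795, +0.0795, 0)
  M1 = (+0.0795, +0.0795, 0)
  M2 = (+0.0795, -0.0795, 0)
  M3 = (-0.0795, -0.0795, 0)
rvec = (-0.2945, -0.1107, 0.0377), |rvec| = θ = 0.31687 rad = 18.155°
Rodrigues: sinθ=0.31159, 1−cosθ=0.04978; R = I + sinθ·[k]× + (1−cosθ)·[k]×²:
    [+0.99322 -0.02091 -0.11436]
    [+0.05324 +0.95629 +0.28753]
    [+0.10335 -0.29167 +0.95092]
t = (-0.0692, -0.3183, 1.4447) m
M0: Pc = R·M0+t = (-0.14982, -0.24651, +1.41330); u = 813.0·(-0.14982)/1.41330 + 316.4 = 230.2141, v = 500.1·(-0.24651)/1.41330 + 240.9 = 153.6725
M1: Pc = R·M1+t = (+0.00810, -0.23804, +1.42973); u = 813.0·(+0.00810)/1.42973 + 316.4 = 321.0053, v = 500.1·(-0.23804)/1.42973 + 240.9 = 157.6359
M2: Pc = R·M2+t = (+0.01142, -0.39009, +1.47610); u = 813.0·(+0.01142)/1.47610 + 316.4 = 322.6915, v = 500.1·(-0.39009)/1.47610 + 240.9 = 108.7376
M3: Pc = R·M3+t = (-0.14650, -0.39856, +1.45967); u = 813.0·(-0.14650)/1.45967 + 316.4 = 234.8039, v = 500.1·(-0.39856)/1.45967 + 240.9 = 104.3496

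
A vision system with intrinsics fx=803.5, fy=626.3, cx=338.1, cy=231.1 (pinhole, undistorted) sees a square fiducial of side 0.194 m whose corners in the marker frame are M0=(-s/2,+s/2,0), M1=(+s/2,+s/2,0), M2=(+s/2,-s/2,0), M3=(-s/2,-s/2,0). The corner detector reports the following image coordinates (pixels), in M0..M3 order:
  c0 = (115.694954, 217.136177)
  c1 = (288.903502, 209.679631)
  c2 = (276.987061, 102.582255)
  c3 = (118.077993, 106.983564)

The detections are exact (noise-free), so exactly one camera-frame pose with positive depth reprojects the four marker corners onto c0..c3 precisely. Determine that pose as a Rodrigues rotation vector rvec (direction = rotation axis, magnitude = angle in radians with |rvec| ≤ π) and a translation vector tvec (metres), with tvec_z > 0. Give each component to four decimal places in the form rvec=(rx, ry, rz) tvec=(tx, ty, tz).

rvec=(-0.4454, -0.0999, -0.0839) tvec=(-0.1625, -0.1130, 0.9511)

Intrinsics K: fx=803.5, fy=626.3, cx=338.1, cy=231.1
Marker side s = 0.194 m; corners in marker frame (Z=0):
  M0 = (-0.0970, +0.0970, 0)
  M1 = (+0.0970, +0.0970, 0)
  M2 = (+0.0970, -0.0970, 0)
  M3 = (-0.0970, -0.0970, 0)
Detected image corners:
  c0 = (115.694954, 217.136177) px
  c1 = (288.903502, 209.679631) px
  c2 = (276.987061, 102.582255) px
  c3 = (118.077993, 106.983564) px
Planar DLT: solve 8×8 A·h = b for H (H[2,2]=1):
  H  [+878.47708 -64.42707 +200.78348]
  H  [-11.03836 +488.66215 +156.70405]
  H  [+0.12057 -0.44733 +1.00000]
B = K⁻¹H; ‖b₁‖=1.051365, ‖b₂‖=1.051365; λ = 2/(‖b₁‖+‖b₂‖) = 0.951144, sign → tz>0 ⇒ λ=+0.951144
r₁ = λ·B[:,0] = (+0.99164,-0.05908,+0.11468); r₂ = λ·B[:,1] = (+0.10277,+0.89912,-0.42548)
r₃ = r₁×r₂ = (-0.07797,+0.43371,+0.89767); SVD([r₁ r₂ r₃]) → R = UVᵀ:
  R  [+0.99164 +0.10277 -0.07797]
  R  [-0.05908 +0.89912 +0.43371]
  R  [+0.11468 -0.42548 +0.89767]
t = (-0.16255, -0.11298, +0.95114) m
tr R = 2.788434; θ = arccos((tr R − 1)/2) = 0.464117 rad = 26.592°
axis k = ((R−Rᵀ)₃₂, (R−Rᵀ)₁₃, (R−Rᵀ)₂₁) / (2 sinθ) = (-0.959695, -0.215182, -0.180780)
rvec = θ·k = (-0.445411, -0.099870, -0.083903)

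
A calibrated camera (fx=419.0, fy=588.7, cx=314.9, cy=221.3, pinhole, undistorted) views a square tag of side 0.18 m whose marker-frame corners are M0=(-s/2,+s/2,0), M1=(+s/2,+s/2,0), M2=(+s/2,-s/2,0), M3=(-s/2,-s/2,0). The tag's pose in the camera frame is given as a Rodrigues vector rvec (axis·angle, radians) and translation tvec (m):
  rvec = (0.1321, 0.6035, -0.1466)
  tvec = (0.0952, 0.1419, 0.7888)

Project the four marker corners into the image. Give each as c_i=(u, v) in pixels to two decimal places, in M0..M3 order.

Intrinsics K: fx=419.0, fy=588.7, cx=314.9, cy=221.3
Marker side s = 0.18 m; corners in marker frame (Z=0):
  M0 = (-0.0900, +0.0900, 0)
  M1 = (+0.0900, +0.0900, 0)
  M2 = (+0.0900, -0.0900, 0)
  M3 = (-0.0900, -0.0900, 0)
rvec = (0.1321, 0.6035, -0.1466), |rvec| = θ = 0.63494 rad = 36.380°
Rodrigues: sinθ=0.59313, 1−cosθ=0.19490; R = I + sinθ·[k]× + (1−cosθ)·[k]×²:
    [+0.81354 +0.17549 +0.55440]
    [-0.09841 +0.98117 -0.16617]
    [-0.57312 +0.08063 +0.81549]
t = (0.0952, 0.1419, 0.7888) m
M0: Pc = R·M0+t = (+0.03778, +0.23906, +0.84764); u = 419.0·(+0.03778)/0.84764 + 314.9 = 333.5728, v = 588.7·(+0.23906)/0.84764 + 221.3 = 387.3332
M1: Pc = R·M1+t = (+0.18421, +0.22135, +0.74448); u = 419.0·(+0.18421)/0.74448 + 314.9 = 418.5770, v = 588.7·(+0.22135)/0.74448 + 221.3 = 396.3335
M2: Pc = R·M2+t = (+0.15262, +0.04474, +0.72996); u = 419.0·(+0.15262)/0.72996 + 314.9 = 402.5070, v = 588.7·(+0.04474)/0.72996 + 221.3 = 257.3801
M3: Pc = R·M3+t = (+0.00619, +0.06245, +0.83312); u = 419.0·(+0.00619)/0.83312 + 314.9 = 318.0119, v = 588.7·(+0.06245)/0.83312 + 221.3 = 265.4289

c0=(333.57, 387.33) c1=(418.58, 396.33) c2=(402.51, 257.38) c3=(318.01, 265.43)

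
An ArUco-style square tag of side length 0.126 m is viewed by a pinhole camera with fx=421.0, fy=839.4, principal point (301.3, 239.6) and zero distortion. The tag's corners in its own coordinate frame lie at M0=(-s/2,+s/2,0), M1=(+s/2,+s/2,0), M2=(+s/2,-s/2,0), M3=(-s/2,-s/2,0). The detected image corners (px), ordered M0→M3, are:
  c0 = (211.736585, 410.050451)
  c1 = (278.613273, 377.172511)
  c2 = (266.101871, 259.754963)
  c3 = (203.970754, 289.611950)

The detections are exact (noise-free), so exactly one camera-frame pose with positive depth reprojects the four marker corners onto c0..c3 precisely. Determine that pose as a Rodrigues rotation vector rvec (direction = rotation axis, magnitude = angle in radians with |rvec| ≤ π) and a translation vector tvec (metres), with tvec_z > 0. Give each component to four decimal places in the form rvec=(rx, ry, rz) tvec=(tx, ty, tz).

rvec=(-0.4979, 0.0228, -0.2406) tvec=(-0.1171, 0.0884, 0.8045)

Intrinsics K: fx=421.0, fy=839.4, cx=301.3, cy=239.6
Marker side s = 0.126 m; corners in marker frame (Z=0):
  M0 = (-0.0630, +0.0630, 0)
  M1 = (+0.0630, +0.0630, 0)
  M2 = (+0.0630, -0.0630, 0)
  M3 = (-0.0630, -0.0630, 0)
Detected image corners:
  c0 = (211.736585, 410.050451) px
  c1 = (278.613273, 377.172511) px
  c2 = (266.101871, 259.754963) px
  c3 = (203.970754, 289.611950) px
Planar DLT: solve 8×8 A·h = b for H (H[2,2]=1):
  H  [+522.20791 -61.40091 +240.00971]
  H  [-233.23036 +746.33260 +331.88801]
  H  [+0.04570 -0.59107 +1.00000]
B = K⁻¹H; ‖b₁‖=1.243072, ‖b₂‖=1.243072; λ = 2/(‖b₁‖+‖b₂‖) = 0.804459, sign → tz>0 ⇒ λ=+0.804459
r₁ = λ·B[:,0] = (+0.97154,-0.23402,+0.03677); r₂ = λ·B[:,1] = (+0.22297,+0.85099,-0.47550)
r₃ = r₁×r₂ = (+0.07999,+0.47016,+0.87895); SVD([r₁ r₂ r₃]) → R = UVᵀ:
  R  [+0.97154 +0.22297 +0.07999]
  R  [-0.23402 +0.85099 +0.47016]
  R  [+0.03677 -0.47550 +0.87895]
t = (-0.11712, +0.08845, +0.80446) m
tr R = 2.701479; θ = arccos((tr R − 1)/2) = 0.553406 rad = 31.708°
axis k = ((R−Rᵀ)₃₂, (R−Rᵀ)₁₃, (R−Rᵀ)₂₁) / (2 sinθ) = (-0.899616, +0.041116, -0.434742)
rvec = θ·k = (-0.497853, +0.022754, -0.240589)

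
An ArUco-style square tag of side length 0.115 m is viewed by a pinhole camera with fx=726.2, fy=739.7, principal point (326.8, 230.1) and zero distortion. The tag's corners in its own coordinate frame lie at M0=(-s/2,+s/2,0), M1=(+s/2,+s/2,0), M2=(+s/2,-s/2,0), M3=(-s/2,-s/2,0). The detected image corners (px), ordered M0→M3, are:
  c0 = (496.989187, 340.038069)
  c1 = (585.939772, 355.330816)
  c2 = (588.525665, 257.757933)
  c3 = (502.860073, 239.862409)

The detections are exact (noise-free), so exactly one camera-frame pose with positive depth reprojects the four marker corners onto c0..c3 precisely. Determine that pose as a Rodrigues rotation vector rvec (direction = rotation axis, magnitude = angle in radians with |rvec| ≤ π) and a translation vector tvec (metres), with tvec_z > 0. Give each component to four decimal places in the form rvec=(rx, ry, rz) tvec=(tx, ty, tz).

Intrinsics K: fx=726.2, fy=739.7, cx=326.8, cy=230.1
Marker side s = 0.115 m; corners in marker frame (Z=0):
  M0 = (-0.0575, +0.0575, 0)
  M1 = (+0.0575, +0.0575, 0)
  M2 = (+0.0575, -0.0575, 0)
  M3 = (-0.0575, -0.0575, 0)
Detected image corners:
  c0 = (496.989187, 340.038069) px
  c1 = (585.939772, 355.330816) px
  c2 = (588.525665, 257.757933) px
  c3 = (502.860073, 239.862409) px
Planar DLT: solve 8×8 A·h = b for H (H[2,2]=1):
  H  [+911.97548 -206.97213 +544.32345]
  H  [+228.46559 +766.08004 +297.49033]
  H  [+0.28153 -0.31354 +1.00000]
B = K⁻¹H; ‖b₁‖=1.184548, ‖b₂‖=1.184548; λ = 2/(‖b₁‖+‖b₂‖) = 0.844204, sign → tz>0 ⇒ λ=+0.844204
r₁ = λ·B[:,0] = (+0.95321,+0.18681,+0.23767); r₂ = λ·B[:,1] = (-0.12149,+0.95665,-0.26469)
r₃ = r₁×r₂ = (-0.27681,+0.22344,+0.93459); SVD([r₁ r₂ r₃]) → R = UVᵀ:
  R  [+0.95321 -0.12149 -0.27681]
  R  [+0.18681 +0.95665 +0.22344]
  R  [+0.23767 -0.26469 +0.93459]
t = (+0.25287, +0.07691, +0.84420) m
tr R = 2.844450; θ = arccos((tr R − 1)/2) = 0.397001 rad = 22.746°
axis k = ((R−Rᵀ)₃₂, (R−Rᵀ)₁₃, (R−Rᵀ)₂₁) / (2 sinθ) = (-0.631222, -0.665294, +0.398677)
rvec = θ·k = (-0.250595, -0.264122, +0.158275)

rvec=(-0.2506, -0.2641, 0.1583) tvec=(0.2529, 0.0769, 0.8442)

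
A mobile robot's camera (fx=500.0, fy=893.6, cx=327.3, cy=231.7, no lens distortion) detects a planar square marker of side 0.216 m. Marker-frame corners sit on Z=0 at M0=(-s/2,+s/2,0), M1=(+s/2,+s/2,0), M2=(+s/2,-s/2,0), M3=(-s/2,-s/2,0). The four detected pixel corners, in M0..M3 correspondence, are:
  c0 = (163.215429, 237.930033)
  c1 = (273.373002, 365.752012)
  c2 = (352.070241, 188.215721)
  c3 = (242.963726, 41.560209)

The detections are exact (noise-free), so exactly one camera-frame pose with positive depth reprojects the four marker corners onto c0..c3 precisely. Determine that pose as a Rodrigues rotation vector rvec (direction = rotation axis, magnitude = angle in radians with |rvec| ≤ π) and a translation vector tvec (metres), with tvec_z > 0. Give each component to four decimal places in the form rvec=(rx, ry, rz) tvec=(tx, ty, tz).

Intrinsics K: fx=500.0, fy=893.6, cx=327.3, cy=231.7
Marker side s = 0.216 m; corners in marker frame (Z=0):
  M0 = (-0.1080, +0.1080, 0)
  M1 = (+0.1080, +0.1080, 0)
  M2 = (+0.1080, -0.1080, 0)
  M3 = (-0.1080, -0.1080, 0)
Detected image corners:
  c0 = (163.215429, 237.930033) px
  c1 = (273.373002, 365.752012) px
  c2 = (352.070241, 188.215721) px
  c3 = (242.963726, 41.560209) px
Planar DLT: solve 8×8 A·h = b for H (H[2,2]=1):
  H  [+591.68939 -317.37284 +259.01771]
  H  [+702.39608 +903.82929 +212.71095]
  H  [+0.32602 +0.19121 +1.00000]
B = K⁻¹H; ‖b₁‖=1.240652, ‖b₂‖=1.240652; λ = 2/(‖b₁‖+‖b₂‖) = 0.806028, sign → tz>0 ⇒ λ=+0.806028
r₁ = λ·B[:,0] = (+0.78182,+0.56542,+0.26278); r₂ = λ·B[:,1] = (-0.61251,+0.77529,+0.15412)
r₃ = r₁×r₂ = (-0.11659,-0.28145,+0.95247); SVD([r₁ r₂ r₃]) → R = UVᵀ:
  R  [+0.78182 -0.61251 -0.11659]
  R  [+0.56542 +0.77529 -0.28145]
  R  [+0.26278 +0.15412 +0.95247]
t = (-0.11007, -0.01713, +0.80603) m
tr R = 2.509577; θ = arccos((tr R − 1)/2) = 0.715464 rad = 40.993°
axis k = ((R−Rᵀ)₃₂, (R−Rᵀ)₁₃, (R−Rᵀ)₂₁) / (2 sinθ) = (+0.332005, -0.289173, +0.897859)
rvec = θ·k = (+0.237538, -0.206893, +0.642386)

rvec=(0.2375, -0.2069, 0.6424) tvec=(-0.1101, -0.0171, 0.8060)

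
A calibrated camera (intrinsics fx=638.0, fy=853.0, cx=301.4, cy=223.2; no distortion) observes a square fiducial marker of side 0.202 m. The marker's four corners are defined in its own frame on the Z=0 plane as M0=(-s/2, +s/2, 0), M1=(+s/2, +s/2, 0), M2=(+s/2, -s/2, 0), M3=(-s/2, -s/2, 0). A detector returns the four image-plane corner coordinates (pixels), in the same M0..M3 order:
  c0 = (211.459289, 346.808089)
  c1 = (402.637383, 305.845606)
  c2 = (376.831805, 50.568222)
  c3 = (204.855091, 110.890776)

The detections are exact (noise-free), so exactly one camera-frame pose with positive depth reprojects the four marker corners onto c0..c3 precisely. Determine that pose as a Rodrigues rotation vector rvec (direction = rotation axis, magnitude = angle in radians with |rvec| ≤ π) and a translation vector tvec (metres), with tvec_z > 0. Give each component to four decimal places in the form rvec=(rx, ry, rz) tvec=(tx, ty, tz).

rvec=(-0.3037, 0.3575, -0.1404) tvec=(-0.0076, -0.0188, 0.6592)

Intrinsics K: fx=638.0, fy=853.0, cx=301.4, cy=223.2
Marker side s = 0.202 m; corners in marker frame (Z=0):
  M0 = (-0.1010, +0.1010, 0)
  M1 = (+0.1010, +0.1010, 0)
  M2 = (+0.1010, -0.1010, 0)
  M3 = (-0.1010, -0.1010, 0)
Detected image corners:
  c0 = (211.459289, 346.808089) px
  c1 = (402.637383, 305.845606) px
  c2 = (376.831805, 50.568222) px
  c3 = (204.855091, 110.890776) px
Planar DLT: solve 8×8 A·h = b for H (H[2,2]=1):
  H  [+750.35477 -65.57396 +294.06755]
  H  [-352.59092 +1115.79866 +198.82787]
  H  [-0.48918 -0.47985 +1.00000]
B = K⁻¹H; ‖b₁‖=1.516887, ‖b₂‖=1.516887; λ = 2/(‖b₁‖+‖b₂‖) = 0.659245, sign → tz>0 ⇒ λ=+0.659245
r₁ = λ·B[:,0] = (+0.92769,-0.18812,-0.32249); r₂ = λ·B[:,1] = (+0.08168,+0.94512,-0.31634)
r₃ = r₁×r₂ = (+0.36430,+0.26712,+0.89215); SVD([r₁ r₂ r₃]) → R = UVᵀ:
  R  [+0.92769 +0.08168 +0.36430]
  R  [-0.18812 +0.94512 +0.26712]
  R  [-0.32249 -0.31634 +0.89215]
t = (-0.00758, -0.01884, +0.65924) m
tr R = 2.764964; θ = arccos((tr R − 1)/2) = 0.489683 rad = 28.057°
axis k = ((R−Rᵀ)₃₂, (R−Rᵀ)₁₃, (R−Rᵀ)₂₁) / (2 sinθ) = (-0.620241, +0.730097, -0.286811)
rvec = θ·k = (-0.303721, +0.357516, -0.140446)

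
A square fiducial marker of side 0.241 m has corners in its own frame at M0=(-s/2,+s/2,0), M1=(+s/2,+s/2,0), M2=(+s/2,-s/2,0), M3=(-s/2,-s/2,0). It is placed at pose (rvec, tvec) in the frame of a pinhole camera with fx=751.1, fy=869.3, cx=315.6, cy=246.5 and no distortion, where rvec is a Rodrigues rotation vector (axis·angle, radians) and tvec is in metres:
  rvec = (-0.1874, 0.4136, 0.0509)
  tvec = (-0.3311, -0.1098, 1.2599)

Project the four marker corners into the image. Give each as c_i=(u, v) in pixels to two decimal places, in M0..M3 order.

Intrinsics K: fx=751.1, fy=869.3, cx=315.6, cy=246.5
Marker side s = 0.241 m; corners in marker frame (Z=0):
  M0 = (-0.1205, +0.1205, 0)
  M1 = (+0.1205, +0.1205, 0)
  M2 = (+0.1205, -0.1205, 0)
  M3 = (-0.1205, -0.1205, 0)
rvec = (-0.1874, 0.4136, 0.0509), |rvec| = θ = 0.45692 rad = 26.180°
Rodrigues: sinθ=0.44118, 1−cosθ=0.10258; R = I + sinθ·[k]× + (1−cosθ)·[k]×²:
    [+0.91467 -0.08723 +0.39467]
    [+0.01106 +0.98147 +0.19129]
    [-0.40404 -0.17060 +0.89869]
t = (-0.3311, -0.1098, 1.2599) m
M0: Pc = R·M0+t = (-0.45183, +0.00713, +1.28803); u = 751.1·(-0.45183)/1.28803 + 315.6 = 52.1208, v = 869.3·(+0.00713)/1.28803 + 246.5 = 251.3149
M1: Pc = R·M1+t = (-0.23139, +0.00980, +1.19065); u = 751.1·(-0.23139)/1.19065 + 315.6 = 169.6302, v = 869.3·(+0.00980)/1.19065 + 246.5 = 253.6552
M2: Pc = R·M2+t = (-0.21037, -0.22673, +1.23177); u = 751.1·(-0.21037)/1.23177 + 315.6 = 187.3218, v = 869.3·(-0.22673)/1.23177 + 246.5 = 86.4863
M3: Pc = R·M3+t = (-0.43081, -0.22940, +1.32915); u = 751.1·(-0.43081)/1.32915 + 315.6 = 72.1512, v = 869.3·(-0.22940)/1.32915 + 246.5 = 96.4655

c0=(52.12, 251.31) c1=(169.63, 253.66) c2=(187.32, 86.49) c3=(72.15, 96.47)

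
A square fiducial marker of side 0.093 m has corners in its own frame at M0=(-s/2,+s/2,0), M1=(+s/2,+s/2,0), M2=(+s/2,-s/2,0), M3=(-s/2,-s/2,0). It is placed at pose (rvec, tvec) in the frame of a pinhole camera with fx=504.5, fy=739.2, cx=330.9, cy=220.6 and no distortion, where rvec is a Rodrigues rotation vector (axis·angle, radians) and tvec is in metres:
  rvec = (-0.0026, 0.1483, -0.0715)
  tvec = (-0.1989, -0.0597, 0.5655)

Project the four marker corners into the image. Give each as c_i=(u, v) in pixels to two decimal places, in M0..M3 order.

Intrinsics K: fx=504.5, fy=739.2, cx=330.9, cy=220.6
Marker side s = 0.093 m; corners in marker frame (Z=0):
  M0 = (-0.0465, +0.0465, 0)
  M1 = (+0.0465, +0.0465, 0)
  M2 = (+0.0465, -0.0465, 0)
  M3 = (-0.0465, -0.0465, 0)
rvec = (-0.0026, 0.1483, -0.0715), |rvec| = θ = 0.16466 rad = 9.434°
Rodrigues: sinθ=0.16391, 1−cosθ=0.01353; R = I + sinθ·[k]× + (1−cosθ)·[k]×²:
    [+0.98648 +0.07098 +0.14772]
    [-0.07137 +0.99745 -0.00270]
    [-0.14754 -0.00788 +0.98903]
t = (-0.1989, -0.0597, 0.5655) m
M0: Pc = R·M0+t = (-0.24147, -0.01000, +0.57199); u = 504.5·(-0.24147)/0.57199 + 330.9 = 117.9226, v = 739.2·(-0.01000)/0.57199 + 220.6 = 207.6767
M1: Pc = R·M1+t = (-0.14973, -0.01664, +0.55827); u = 504.5·(-0.14973)/0.55827 + 330.9 = 195.5939, v = 739.2·(-0.01664)/0.55827 + 220.6 = 198.5706
M2: Pc = R·M2+t = (-0.15633, -0.10940, +0.55901); u = 504.5·(-0.15633)/0.55901 + 330.9 = 189.8133, v = 739.2·(-0.10940)/0.55901 + 220.6 = 75.9352
M3: Pc = R·M3+t = (-0.24807, -0.10276, +0.57273); u = 504.5·(-0.24807)/0.57273 + 330.9 = 112.3799, v = 739.2·(-0.10276)/0.57273 + 220.6 = 87.9677

c0=(117.92, 207.68) c1=(195.59, 198.57) c2=(189.81, 75.94) c3=(112.38, 87.97)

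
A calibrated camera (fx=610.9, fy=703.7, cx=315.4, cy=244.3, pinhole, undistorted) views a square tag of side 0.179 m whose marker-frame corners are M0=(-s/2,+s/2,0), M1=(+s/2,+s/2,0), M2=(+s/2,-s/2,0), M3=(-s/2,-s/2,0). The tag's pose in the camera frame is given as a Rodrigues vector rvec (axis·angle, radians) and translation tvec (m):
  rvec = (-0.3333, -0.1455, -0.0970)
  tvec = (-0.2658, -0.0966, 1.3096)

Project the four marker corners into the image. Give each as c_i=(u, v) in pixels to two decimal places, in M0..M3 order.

c0=(149.85, 240.91) c1=(236.62, 234.11) c2=(230.34, 146.93) c3=(147.18, 151.58)

Intrinsics K: fx=610.9, fy=703.7, cx=315.4, cy=244.3
Marker side s = 0.179 m; corners in marker frame (Z=0):
  M0 = (-0.0895, +0.0895, 0)
  M1 = (+0.0895, +0.0895, 0)
  M2 = (+0.0895, -0.0895, 0)
  M3 = (-0.0895, -0.0895, 0)
rvec = (-0.3333, -0.1455, -0.0970), |rvec| = θ = 0.37639 rad = 21.565°
Rodrigues: sinθ=0.36756, 1−cosθ=0.07000; R = I + sinθ·[k]× + (1−cosθ)·[k]×²:
    [+0.98489 +0.11869 -0.12611]
    [-0.07076 +0.94046 +0.33246]
    [+0.15806 -0.31851 +0.93465]
t = (-0.2658, -0.0966, 1.3096) m
M0: Pc = R·M0+t = (-0.34333, -0.00610, +1.26695); u = 610.9·(-0.34333)/1.26695 + 315.4 = 149.8545, v = 703.7·(-0.00610)/1.26695 + 244.3 = 240.9143
M1: Pc = R·M1+t = (-0.16703, -0.01876, +1.29524); u = 610.9·(-0.16703)/1.29524 + 315.4 = 236.6204, v = 703.7·(-0.01876)/1.29524 + 244.3 = 234.1065
M2: Pc = R·M2+t = (-0.18827, -0.18710, +1.35225); u = 610.9·(-0.18827)/1.35225 + 315.4 = 230.3441, v = 703.7·(-0.18710)/1.35225 + 244.3 = 146.9326
M3: Pc = R·M3+t = (-0.36457, -0.17444, +1.32396); u = 610.9·(-0.36457)/1.32396 + 315.4 = 147.1804, v = 703.7·(-0.17444)/1.32396 + 244.3 = 151.5843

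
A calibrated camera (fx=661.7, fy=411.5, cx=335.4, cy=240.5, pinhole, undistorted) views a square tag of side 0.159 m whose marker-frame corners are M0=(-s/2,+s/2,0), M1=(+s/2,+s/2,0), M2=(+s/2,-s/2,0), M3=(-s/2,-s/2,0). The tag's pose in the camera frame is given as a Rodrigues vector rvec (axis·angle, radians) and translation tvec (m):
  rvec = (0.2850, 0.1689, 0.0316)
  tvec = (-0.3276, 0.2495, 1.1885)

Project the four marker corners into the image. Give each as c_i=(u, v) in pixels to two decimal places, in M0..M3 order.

Intrinsics K: fx=661.7, fy=411.5, cx=335.4, cy=240.5
Marker side s = 0.159 m; corners in marker frame (Z=0):
  M0 = (-0.0795, +0.0795, 0)
  M1 = (+0.0795, +0.0795, 0)
  M2 = (+0.0795, -0.0795, 0)
  M3 = (-0.0795, -0.0795, 0)
rvec = (0.2850, 0.1689, 0.0316), |rvec| = θ = 0.33279 rad = 19.068°
Rodrigues: sinθ=0.32668, 1−cosθ=0.05487; R = I + sinθ·[k]× + (1−cosθ)·[k]×²:
    [+0.98537 -0.00717 +0.17026]
    [+0.05487 +0.95927 -0.27712]
    [-0.16134 +0.28241 +0.94563]
t = (-0.3276, 0.2495, 1.1885) m
M0: Pc = R·M0+t = (-0.40651, +0.32140, +1.22378); u = 661.7·(-0.40651)/1.22378 + 335.4 = 115.6004, v = 411.5·(+0.32140)/1.22378 + 240.5 = 348.5719
M1: Pc = R·M1+t = (-0.24983, +0.33012, +1.19813); u = 661.7·(-0.24983)/1.19813 + 335.4 = 197.4223, v = 411.5·(+0.33012)/1.19813 + 240.5 = 353.8820
M2: Pc = R·M2+t = (-0.24869, +0.17760, +1.15322); u = 661.7·(-0.24869)/1.15322 + 335.4 = 192.7042, v = 411.5·(+0.17760)/1.15322 + 240.5 = 303.8725
M3: Pc = R·M3+t = (-0.40537, +0.16888, +1.17887); u = 661.7·(-0.40537)/1.17887 + 335.4 = 107.8684, v = 411.5·(+0.16888)/1.17887 + 240.5 = 299.4483

c0=(115.60, 348.57) c1=(197.42, 353.88) c2=(192.70, 303.87) c3=(107.87, 299.45)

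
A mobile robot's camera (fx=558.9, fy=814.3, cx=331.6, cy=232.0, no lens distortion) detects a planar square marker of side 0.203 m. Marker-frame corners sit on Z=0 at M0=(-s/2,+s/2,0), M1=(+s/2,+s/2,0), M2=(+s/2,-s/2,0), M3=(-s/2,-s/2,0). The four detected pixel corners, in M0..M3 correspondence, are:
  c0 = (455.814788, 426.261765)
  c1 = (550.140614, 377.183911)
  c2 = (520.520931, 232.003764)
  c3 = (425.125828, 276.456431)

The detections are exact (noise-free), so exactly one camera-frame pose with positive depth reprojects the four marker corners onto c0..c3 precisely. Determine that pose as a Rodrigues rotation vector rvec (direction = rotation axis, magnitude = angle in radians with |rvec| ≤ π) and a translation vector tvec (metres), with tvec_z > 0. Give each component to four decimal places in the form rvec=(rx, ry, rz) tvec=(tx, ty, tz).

Intrinsics K: fx=558.9, fy=814.3, cx=331.6, cy=232.0
Marker side s = 0.203 m; corners in marker frame (Z=0):
  M0 = (-0.1015, +0.1015, 0)
  M1 = (+0.1015, +0.1015, 0)
  M2 = (+0.1015, -0.1015, 0)
  M3 = (-0.1015, -0.1015, 0)
Detected image corners:
  c0 = (455.814788, 426.261765) px
  c1 = (550.140614, 377.183911) px
  c2 = (520.520931, 232.003764) px
  c3 = (425.125828, 276.456431) px
Planar DLT: solve 8×8 A·h = b for H (H[2,2]=1):
  H  [+543.56314 +151.34828 +488.66205]
  H  [-179.10608 +728.29802 +327.64912]
  H  [+0.15633 +0.00583 +1.00000]
B = K⁻¹H; ‖b₁‖=0.931910, ‖b₂‖=0.931910; λ = 2/(‖b₁‖+‖b₂‖) = 1.073065, sign → tz>0 ⇒ λ=+1.073065
r₁ = λ·B[:,0] = (+0.94409,-0.28381,+0.16775); r₂ = λ·B[:,1] = (+0.28687,+0.95795,+0.00626)
r₃ = r₁×r₂ = (-0.16247,+0.04221,+0.98581); SVD([r₁ r₂ r₃]) → R = UVᵀ:
  R  [+0.94409 +0.28687 -0.16247]
  R  [-0.28381 +0.95795 +0.04221]
  R  [+0.16775 +0.00626 +0.98581]
t = (+0.30155, +0.12604, +1.07306) m
tr R = 2.887852; θ = arccos((tr R − 1)/2) = 0.336470 rad = 19.278°
axis k = ((R−Rᵀ)₃₂, (R−Rᵀ)₁₃, (R−Rᵀ)₂₁) / (2 sinθ) = (-0.054444, -0.500094, -0.864258)
rvec = θ·k = (-0.018319, -0.168267, -0.290797)

rvec=(-0.0183, -0.1683, -0.2908) tvec=(0.3016, 0.1260, 1.0731)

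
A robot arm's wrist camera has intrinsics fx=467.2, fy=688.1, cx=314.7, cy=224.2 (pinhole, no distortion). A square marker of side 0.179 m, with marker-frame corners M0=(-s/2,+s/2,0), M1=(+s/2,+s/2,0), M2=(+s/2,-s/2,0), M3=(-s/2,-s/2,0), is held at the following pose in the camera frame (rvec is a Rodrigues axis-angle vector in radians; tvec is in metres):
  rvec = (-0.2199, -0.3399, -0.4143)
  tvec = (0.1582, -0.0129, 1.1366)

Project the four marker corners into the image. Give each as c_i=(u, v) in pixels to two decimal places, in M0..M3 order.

c0=(365.85, 286.50) c1=(425.15, 245.16) c2=(392.55, 151.64) c3=(332.65, 186.58)

Intrinsics K: fx=467.2, fy=688.1, cx=314.7, cy=224.2
Marker side s = 0.179 m; corners in marker frame (Z=0):
  M0 = (-0.0895, +0.0895, 0)
  M1 = (+0.0895, +0.0895, 0)
  M2 = (+0.0895, -0.0895, 0)
  M3 = (-0.0895, -0.0895, 0)
rvec = (-0.2199, -0.3399, -0.4143), |rvec| = θ = 0.57925 rad = 33.189°
Rodrigues: sinθ=0.54740, 1−cosθ=0.16313; R = I + sinθ·[k]× + (1−cosθ)·[k]×²:
    [+0.86038 +0.42786 -0.27692]
    [-0.35518 +0.89304 +0.27627]
    [+0.36550 -0.13934 +0.92032]
t = (0.1582, -0.0129, 1.1366) m
M0: Pc = R·M0+t = (+0.11949, +0.09882, +1.09142); u = 467.2·(+0.11949)/1.09142 + 314.7 = 365.8493, v = 688.1·(+0.09882)/1.09142 + 224.2 = 286.4998
M1: Pc = R·M1+t = (+0.27350, +0.03524, +1.15684); u = 467.2·(+0.27350)/1.15684 + 314.7 = 425.1542, v = 688.1·(+0.03524)/1.15684 + 224.2 = 245.1603
M2: Pc = R·M2+t = (+0.19691, -0.12462, +1.18178); u = 467.2·(+0.19691)/1.18178 + 314.7 = 392.5458, v = 688.1·(-0.12462)/1.18178 + 224.2 = 151.6418
M3: Pc = R·M3+t = (+0.04290, -0.06104, +1.11636); u = 467.2·(+0.04290)/1.11636 + 314.7 = 332.6549, v = 688.1·(-0.06104)/1.11636 + 224.2 = 186.5770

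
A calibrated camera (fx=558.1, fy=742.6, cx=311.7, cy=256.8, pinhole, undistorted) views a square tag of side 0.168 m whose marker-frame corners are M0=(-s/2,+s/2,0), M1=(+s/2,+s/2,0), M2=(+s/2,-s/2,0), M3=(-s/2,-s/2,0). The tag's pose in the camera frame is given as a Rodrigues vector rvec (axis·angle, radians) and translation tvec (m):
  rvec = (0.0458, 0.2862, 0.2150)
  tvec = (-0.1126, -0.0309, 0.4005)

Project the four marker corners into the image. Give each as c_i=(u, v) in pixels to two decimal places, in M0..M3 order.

c0=(41.17, 313.59) c1=(237.45, 390.93) c2=(286.44, 67.33) c3=(78.79, 23.49)

Intrinsics K: fx=558.1, fy=742.6, cx=311.7, cy=256.8
Marker side s = 0.168 m; corners in marker frame (Z=0):
  M0 = (-0.0840, +0.0840, 0)
  M1 = (+0.0840, +0.0840, 0)
  M2 = (+0.0840, -0.0840, 0)
  M3 = (-0.0840, -0.0840, 0)
rvec = (0.0458, 0.2862, 0.2150), |rvec| = θ = 0.36088 rad = 20.677°
Rodrigues: sinθ=0.35310, 1−cosθ=0.06441; R = I + sinθ·[k]× + (1−cosθ)·[k]×²:
    [+0.93662 -0.20388 +0.28490]
    [+0.21685 +0.97610 -0.01438]
    [-0.27516 +0.07525 +0.95845]
t = (-0.1126, -0.0309, 0.4005) m
M0: Pc = R·M0+t = (-0.20840, +0.03288, +0.42993); u = 558.1·(-0.20840)/0.42993 + 311.7 = 41.1715, v = 742.6·(+0.03288)/0.42993 + 256.8 = 313.5870
M1: Pc = R·M1+t = (-0.05105, +0.06931, +0.38371); u = 558.1·(-0.05105)/0.38371 + 311.7 = 237.4488, v = 742.6·(+0.06931)/0.38371 + 256.8 = 390.9328
M2: Pc = R·M2+t = (-0.01680, -0.09468, +0.37107); u = 558.1·(-0.01680)/0.37107 + 311.7 = 286.4357, v = 742.6·(-0.09468)/0.37107 + 256.8 = 67.3261
M3: Pc = R·M3+t = (-0.17415, -0.13111, +0.41729); u = 558.1·(-0.17415)/0.41729 + 311.7 = 78.7857, v = 742.6·(-0.13111)/0.41729 + 256.8 = 23.4854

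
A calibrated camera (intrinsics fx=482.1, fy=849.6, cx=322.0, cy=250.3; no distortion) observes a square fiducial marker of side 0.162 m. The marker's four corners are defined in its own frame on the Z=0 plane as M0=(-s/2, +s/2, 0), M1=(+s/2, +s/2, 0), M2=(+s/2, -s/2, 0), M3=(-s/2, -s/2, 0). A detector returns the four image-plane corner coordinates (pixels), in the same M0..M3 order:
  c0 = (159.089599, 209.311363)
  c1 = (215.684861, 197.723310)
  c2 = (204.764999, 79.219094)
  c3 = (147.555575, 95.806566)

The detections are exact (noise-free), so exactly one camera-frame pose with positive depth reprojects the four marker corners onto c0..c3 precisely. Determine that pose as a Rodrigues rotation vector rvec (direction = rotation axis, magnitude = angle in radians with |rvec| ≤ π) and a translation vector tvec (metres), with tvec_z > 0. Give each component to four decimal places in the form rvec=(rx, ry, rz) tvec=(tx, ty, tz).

rvec=(0.1572, 0.2962, -0.1096) tvec=(-0.3461, -0.1453, 1.1856)

Intrinsics K: fx=482.1, fy=849.6, cx=322.0, cy=250.3
Marker side s = 0.162 m; corners in marker frame (Z=0):
  M0 = (-0.0810, +0.0810, 0)
  M1 = (+0.0810, +0.0810, 0)
  M2 = (+0.0810, -0.0810, 0)
  M3 = (-0.0810, -0.0810, 0)
Detected image corners:
  c0 = (159.089599, 209.311363) px
  c1 = (215.684861, 197.723310) px
  c2 = (204.764999, 79.219094) px
  c3 = (147.555575, 95.806566) px
Planar DLT: solve 8×8 A·h = b for H (H[2,2]=1):
  H  [+305.44188 +90.48580 +181.24613]
  H  [-123.47174 +732.68954 +146.20533]
  H  [-0.25190 +0.11633 +1.00000]
B = K⁻¹H; ‖b₁‖=0.843456, ‖b₂‖=0.843456; λ = 2/(‖b₁‖+‖b₂‖) = 1.185598, sign → tz>0 ⇒ λ=+1.185598
r₁ = λ·B[:,0] = (+0.95063,-0.08432,-0.29866); r₂ = λ·B[:,1] = (+0.13041,+0.98182,+0.13792)
r₃ = r₁×r₂ = (+0.28160,-0.17005,+0.94434); SVD([r₁ r₂ r₃]) → R = UVᵀ:
  R  [+0.95063 +0.13041 +0.28160]
  R  [-0.08432 +0.98182 -0.17005]
  R  [-0.29866 +0.13792 +0.94434]
t = (-0.34615, -0.14526, +1.18560) m
tr R = 2.876793; θ = arccos((tr R − 1)/2) = 0.352835 rad = 20.216°
axis k = ((R−Rᵀ)₃₂, (R−Rᵀ)₁₃, (R−Rᵀ)₂₁) / (2 sinθ) = (+0.445611, +0.839584, -0.310693)
rvec = θ·k = (+0.157227, +0.296235, -0.109623)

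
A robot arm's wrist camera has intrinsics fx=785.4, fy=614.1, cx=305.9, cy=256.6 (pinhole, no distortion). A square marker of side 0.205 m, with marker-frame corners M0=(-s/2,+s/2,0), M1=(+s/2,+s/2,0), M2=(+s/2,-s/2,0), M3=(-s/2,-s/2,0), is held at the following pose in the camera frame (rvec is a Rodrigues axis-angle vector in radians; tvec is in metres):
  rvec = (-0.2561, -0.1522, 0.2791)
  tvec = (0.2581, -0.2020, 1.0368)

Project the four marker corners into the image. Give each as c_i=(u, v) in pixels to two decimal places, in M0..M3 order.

c0=(412.08, 172.55) c1=(559.55, 210.30) c2=(584.24, 103.96) c3=(445.06, 65.86)

Intrinsics K: fx=785.4, fy=614.1, cx=305.9, cy=256.6
Marker side s = 0.205 m; corners in marker frame (Z=0):
  M0 = (-0.1025, +0.1025, 0)
  M1 = (+0.1025, +0.1025, 0)
  M2 = (+0.1025, -0.1025, 0)
  M3 = (-0.1025, -0.1025, 0)
rvec = (-0.2561, -0.1522, 0.2791), |rvec| = θ = 0.40823 rad = 23.390°
Rodrigues: sinθ=0.39698, 1−cosθ=0.08217; R = I + sinθ·[k]× + (1−cosθ)·[k]×²:
    [+0.95017 -0.25219 -0.18325]
    [+0.29063 +0.92925 +0.22810]
    [+0.11276 -0.26999 +0.95624]
t = (0.2581, -0.2020, 1.0368) m
M0: Pc = R·M0+t = (+0.13486, -0.13654, +0.99757); u = 785.4·(+0.13486)/0.99757 + 305.9 = 412.0759, v = 614.1·(-0.13654)/0.99757 + 256.6 = 172.5452
M1: Pc = R·M1+t = (+0.32964, -0.07696, +1.02068); u = 785.4·(+0.32964)/1.02068 + 305.9 = 559.5546, v = 614.1·(-0.07696)/1.02068 + 256.6 = 210.2953
M2: Pc = R·M2+t = (+0.38134, -0.26746, +1.07603); u = 785.4·(+0.38134)/1.07603 + 305.9 = 584.2428, v = 614.1·(-0.26746)/1.07603 + 256.6 = 103.9595
M3: Pc = R·M3+t = (+0.18656, -0.32704, +1.05292); u = 785.4·(+0.18656)/1.05292 + 305.9 = 445.0586, v = 614.1·(-0.32704)/1.05292 + 256.6 = 65.8593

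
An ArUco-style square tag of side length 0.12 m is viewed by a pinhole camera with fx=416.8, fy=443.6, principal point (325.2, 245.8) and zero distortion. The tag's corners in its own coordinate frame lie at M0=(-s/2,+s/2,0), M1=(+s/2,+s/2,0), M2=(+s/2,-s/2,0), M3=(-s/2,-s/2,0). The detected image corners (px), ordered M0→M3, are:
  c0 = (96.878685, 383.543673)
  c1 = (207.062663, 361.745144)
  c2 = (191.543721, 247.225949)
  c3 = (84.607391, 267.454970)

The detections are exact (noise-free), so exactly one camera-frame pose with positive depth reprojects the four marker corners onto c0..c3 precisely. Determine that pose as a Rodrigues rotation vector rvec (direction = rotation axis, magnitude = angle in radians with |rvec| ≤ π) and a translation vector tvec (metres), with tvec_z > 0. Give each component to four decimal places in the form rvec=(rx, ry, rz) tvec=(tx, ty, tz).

Intrinsics K: fx=416.8, fy=443.6, cx=325.2, cy=245.8
Marker side s = 0.12 m; corners in marker frame (Z=0):
  M0 = (-0.0600, +0.0600, 0)
  M1 = (+0.0600, +0.0600, 0)
  M2 = (+0.0600, -0.0600, 0)
  M3 = (-0.0600, -0.0600, 0)
Detected image corners:
  c0 = (96.878685, 383.543673) px
  c1 = (207.062663, 361.745144) px
  c2 = (191.543721, 247.225949) px
  c3 = (84.607391, 267.454970) px
Planar DLT: solve 8×8 A·h = b for H (H[2,2]=1):
  H  [+914.09528 +78.45932 +145.13206]
  H  [-154.08270 +879.63441 +314.05878]
  H  [+0.06645 -0.25780 +1.00000]
B = K⁻¹H; ‖b₁‖=2.176484, ‖b₂‖=2.176484; λ = 2/(‖b₁‖+‖b₂‖) = 0.459457, sign → tz>0 ⇒ λ=+0.459457
r₁ = λ·B[:,0] = (+0.98383,-0.17651,+0.03053); r₂ = λ·B[:,1] = (+0.17891,+0.97671,-0.11845)
r₃ = r₁×r₂ = (-0.00891,+0.12200,+0.99249); SVD([r₁ r₂ r₃]) → R = UVᵀ:
  R  [+0.98383 +0.17891 -0.00891]
  R  [-0.17651 +0.97671 +0.12200]
  R  [+0.03053 -0.11845 +0.99249]
t = (-0.19850, +0.07070, +0.45946) m
tr R = 2.953026; θ = arccos((tr R − 1)/2) = 0.217161 rad = 12.442°
axis k = ((R−Rᵀ)₃₂, (R−Rᵀ)₁₃, (R−Rᵀ)₂₁) / (2 sinθ) = (-0.557984, -0.091532, -0.824788)
rvec = θ·k = (-0.121172, -0.019877, -0.179111)

rvec=(-0.1212, -0.0199, -0.1791) tvec=(-0.1985, 0.0707, 0.4595)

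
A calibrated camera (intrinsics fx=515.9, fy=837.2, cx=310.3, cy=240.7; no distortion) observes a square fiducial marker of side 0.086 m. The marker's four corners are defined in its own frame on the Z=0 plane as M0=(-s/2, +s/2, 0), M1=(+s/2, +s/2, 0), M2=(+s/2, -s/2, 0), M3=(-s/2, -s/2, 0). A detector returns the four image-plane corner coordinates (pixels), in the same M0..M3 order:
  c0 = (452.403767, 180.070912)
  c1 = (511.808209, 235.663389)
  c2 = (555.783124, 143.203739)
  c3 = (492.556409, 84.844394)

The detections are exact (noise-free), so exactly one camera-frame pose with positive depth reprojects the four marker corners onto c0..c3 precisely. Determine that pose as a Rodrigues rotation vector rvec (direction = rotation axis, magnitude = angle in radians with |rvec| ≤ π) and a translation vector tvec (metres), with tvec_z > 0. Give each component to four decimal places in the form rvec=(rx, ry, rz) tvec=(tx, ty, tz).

rvec=(0.4234, 0.1603, 0.5131) tvec=(0.2366, -0.0596, 0.6354)

Intrinsics K: fx=515.9, fy=837.2, cx=310.3, cy=240.7
Marker side s = 0.086 m; corners in marker frame (Z=0):
  M0 = (-0.0430, +0.0430, 0)
  M1 = (+0.0430, +0.0430, 0)
  M2 = (+0.0430, -0.0430, 0)
  M3 = (-0.0430, -0.0430, 0)
Detected image corners:
  c0 = (452.403767, 180.070912) px
  c1 = (511.808209, 235.663389) px
  c2 = (555.783124, 143.203739) px
  c3 = (492.556409, 84.844394) px
Planar DLT: solve 8×8 A·h = b for H (H[2,2]=1):
  H  [+677.78044 -148.04276 +502.43442]
  H  [+650.99179 +1200.32819 +162.22897]
  H  [-0.06866 +0.67776 +1.00000]
B = K⁻¹H; ‖b₁‖=1.573744, ‖b₂‖=1.573744; λ = 2/(‖b₁‖+‖b₂‖) = 0.635427, sign → tz>0 ⇒ λ=+0.635427
r₁ = λ·B[:,0] = (+0.86105,+0.50664,-0.04363); r₂ = λ·B[:,1] = (-0.44138,+0.78722,+0.43067)
r₃ = r₁×r₂ = (+0.25254,-0.35157,+0.90146); SVD([r₁ r₂ r₃]) → R = UVᵀ:
  R  [+0.86105 -0.44138 +0.25254]
  R  [+0.50664 +0.78722 -0.35157]
  R  [-0.04363 +0.43067 +0.90146]
t = (+0.23665, -0.05956, +0.63543) m
tr R = 2.549729; θ = arccos((tr R − 1)/2) = 0.684295 rad = 39.207°
axis k = ((R−Rᵀ)₃₂, (R−Rᵀ)₁₃, (R−Rᵀ)₂₁) / (2 sinθ) = (+0.618733, +0.234258, +0.749862)
rvec = θ·k = (+0.423396, +0.160302, +0.513127)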